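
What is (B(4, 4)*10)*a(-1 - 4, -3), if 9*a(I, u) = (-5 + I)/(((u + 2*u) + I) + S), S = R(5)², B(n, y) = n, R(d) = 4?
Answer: -200/9 ≈ -22.222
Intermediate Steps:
S = 16 (S = 4² = 16)
a(I, u) = (-5 + I)/(9*(16 + I + 3*u)) (a(I, u) = ((-5 + I)/(((u + 2*u) + I) + 16))/9 = ((-5 + I)/((3*u + I) + 16))/9 = ((-5 + I)/((I + 3*u) + 16))/9 = ((-5 + I)/(16 + I + 3*u))/9 = (-5 + I)/(9*(16 + I + 3*u)))
(B(4, 4)*10)*a(-1 - 4, -3) = (4*10)*((-5 + (-1 - 4))/(9*(16 + (-1 - 4) + 3*(-3)))) = 40*((-5 - 5)/(9*(16 - 5 - 9))) = 40*((⅑)*(-10)/2) = 40*((⅑)*(½)*(-10)) = 40*(-5/9) = -200/9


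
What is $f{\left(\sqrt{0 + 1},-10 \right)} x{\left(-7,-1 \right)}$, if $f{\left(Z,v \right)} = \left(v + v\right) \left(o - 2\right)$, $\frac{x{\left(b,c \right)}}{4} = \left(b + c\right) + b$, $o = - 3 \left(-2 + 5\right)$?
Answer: $-13200$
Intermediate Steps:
$o = -9$ ($o = \left(-3\right) 3 = -9$)
$x{\left(b,c \right)} = 4 c + 8 b$ ($x{\left(b,c \right)} = 4 \left(\left(b + c\right) + b\right) = 4 \left(c + 2 b\right) = 4 c + 8 b$)
$f{\left(Z,v \right)} = - 22 v$ ($f{\left(Z,v \right)} = \left(v + v\right) \left(-9 - 2\right) = 2 v \left(-11\right) = - 22 v$)
$f{\left(\sqrt{0 + 1},-10 \right)} x{\left(-7,-1 \right)} = \left(-22\right) \left(-10\right) \left(4 \left(-1\right) + 8 \left(-7\right)\right) = 220 \left(-4 - 56\right) = 220 \left(-60\right) = -13200$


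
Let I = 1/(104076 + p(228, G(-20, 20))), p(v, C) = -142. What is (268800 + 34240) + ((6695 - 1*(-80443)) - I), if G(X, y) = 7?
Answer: 40552760251/103934 ≈ 3.9018e+5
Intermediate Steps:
I = 1/103934 (I = 1/(104076 - 142) = 1/103934 ≈ 9.6215e-6)
(268800 + 34240) + ((6695 - 1*(-80443)) - I) = (268800 + 34240) + ((6695 - 1*(-80443)) - 1*1/103934) = 303040 + ((6695 + 80443) - 1/103934) = 303040 + (87138 - 1/103934) = 303040 + 9056600891/103934 = 40552760251/103934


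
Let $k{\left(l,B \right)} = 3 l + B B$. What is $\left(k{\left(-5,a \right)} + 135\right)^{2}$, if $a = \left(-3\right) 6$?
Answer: $197136$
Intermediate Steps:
$a = -18$
$k{\left(l,B \right)} = B^{2} + 3 l$ ($k{\left(l,B \right)} = 3 l + B^{2} = B^{2} + 3 l$)
$\left(k{\left(-5,a \right)} + 135\right)^{2} = \left(\left(\left(-18\right)^{2} + 3 \left(-5\right)\right) + 135\right)^{2} = \left(\left(324 - 15\right) + 135\right)^{2} = \left(309 + 135\right)^{2} = 444^{2} = 197136$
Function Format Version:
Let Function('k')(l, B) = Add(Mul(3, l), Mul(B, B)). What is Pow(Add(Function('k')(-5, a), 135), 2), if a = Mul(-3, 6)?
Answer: 197136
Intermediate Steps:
a = -18
Function('k')(l, B) = Add(Pow(B, 2), Mul(3, l)) (Function('k')(l, B) = Add(Mul(3, l), Pow(B, 2)) = Add(Pow(B, 2), Mul(3, l)))
Pow(Add(Function('k')(-5, a), 135), 2) = Pow(Add(Add(Pow(-18, 2), Mul(3, -5)), 135), 2) = Pow(Add(Add(324, -15), 135), 2) = Pow(Add(309, 135), 2) = Pow(444, 2) = 197136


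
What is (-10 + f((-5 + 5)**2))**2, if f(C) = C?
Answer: 100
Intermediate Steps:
(-10 + f((-5 + 5)**2))**2 = (-10 + (-5 + 5)**2)**2 = (-10 + 0**2)**2 = (-10 + 0)**2 = (-10)**2 = 100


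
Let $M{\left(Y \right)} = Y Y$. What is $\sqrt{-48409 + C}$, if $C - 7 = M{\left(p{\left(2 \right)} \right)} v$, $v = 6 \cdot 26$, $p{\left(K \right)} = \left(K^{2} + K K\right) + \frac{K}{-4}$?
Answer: $3 i \sqrt{4403} \approx 199.07 i$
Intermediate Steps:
$p{\left(K \right)} = 2 K^{2} - \frac{K}{4}$ ($p{\left(K \right)} = \left(K^{2} + K^{2}\right) + K \left(- \frac{1}{4}\right) = 2 K^{2} - \frac{K}{4}$)
$v = 156$
$M{\left(Y \right)} = Y^{2}$
$C = 8782$ ($C = 7 + \left(\frac{1}{4} \cdot 2 \left(-1 + 8 \cdot 2\right)\right)^{2} \cdot 156 = 7 + \left(\frac{1}{4} \cdot 2 \left(-1 + 16\right)\right)^{2} \cdot 156 = 7 + \left(\frac{1}{4} \cdot 2 \cdot 15\right)^{2} \cdot 156 = 7 + \left(\frac{15}{2}\right)^{2} \cdot 156 = 7 + \frac{225}{4} \cdot 156 = 7 + 8775 = 8782$)
$\sqrt{-48409 + C} = \sqrt{-48409 + 8782} = \sqrt{-39627} = 3 i \sqrt{4403}$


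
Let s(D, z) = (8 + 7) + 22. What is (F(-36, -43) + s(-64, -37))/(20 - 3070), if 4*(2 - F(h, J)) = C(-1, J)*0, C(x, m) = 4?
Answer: -39/3050 ≈ -0.012787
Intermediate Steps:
s(D, z) = 37 (s(D, z) = 15 + 22 = 37)
F(h, J) = 2 (F(h, J) = 2 - 0 = 2 - 1/4*0 = 2 + 0 = 2)
(F(-36, -43) + s(-64, -37))/(20 - 3070) = (2 + 37)/(20 - 3070) = 39/(-3050) = 39*(-1/3050) = -39/3050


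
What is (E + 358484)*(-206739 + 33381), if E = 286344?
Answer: -111786092424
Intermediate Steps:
(E + 358484)*(-206739 + 33381) = (286344 + 358484)*(-206739 + 33381) = 644828*(-173358) = -111786092424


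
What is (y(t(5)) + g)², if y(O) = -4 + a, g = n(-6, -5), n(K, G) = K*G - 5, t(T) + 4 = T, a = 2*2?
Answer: 625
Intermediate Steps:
a = 4
t(T) = -4 + T
n(K, G) = -5 + G*K (n(K, G) = G*K - 5 = -5 + G*K)
g = 25 (g = -5 - 5*(-6) = -5 + 30 = 25)
y(O) = 0 (y(O) = -4 + 4 = 0)
(y(t(5)) + g)² = (0 + 25)² = 25² = 625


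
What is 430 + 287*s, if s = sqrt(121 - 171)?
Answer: 430 + 1435*I*sqrt(2) ≈ 430.0 + 2029.4*I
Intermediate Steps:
s = 5*I*sqrt(2) (s = sqrt(-50) = 5*I*sqrt(2) ≈ 7.0711*I)
430 + 287*s = 430 + 287*(5*I*sqrt(2)) = 430 + 1435*I*sqrt(2)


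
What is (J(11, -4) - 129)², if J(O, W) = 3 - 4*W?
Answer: 12100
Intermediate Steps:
(J(11, -4) - 129)² = ((3 - 4*(-4)) - 129)² = ((3 + 16) - 129)² = (19 - 129)² = (-110)² = 12100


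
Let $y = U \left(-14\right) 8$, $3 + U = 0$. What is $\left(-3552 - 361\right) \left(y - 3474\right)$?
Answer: $12278994$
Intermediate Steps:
$U = -3$ ($U = -3 + 0 = -3$)
$y = 336$ ($y = \left(-3\right) \left(-14\right) 8 = 42 \cdot 8 = 336$)
$\left(-3552 - 361\right) \left(y - 3474\right) = \left(-3552 - 361\right) \left(336 - 3474\right) = \left(-3913\right) \left(-3138\right) = 12278994$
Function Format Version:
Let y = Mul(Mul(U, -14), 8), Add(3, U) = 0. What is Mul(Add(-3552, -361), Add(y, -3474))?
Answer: 12278994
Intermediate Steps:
U = -3 (U = Add(-3, 0) = -3)
y = 336 (y = Mul(Mul(-3, -14), 8) = Mul(42, 8) = 336)
Mul(Add(-3552, -361), Add(y, -3474)) = Mul(Add(-3552, -361), Add(336, -3474)) = Mul(-3913, -3138) = 12278994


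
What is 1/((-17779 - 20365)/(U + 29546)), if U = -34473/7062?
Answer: -69539793/89790976 ≈ -0.77446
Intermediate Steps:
U = -11491/2354 (U = -34473*1/7062 = -11491/2354 ≈ -4.8815)
1/((-17779 - 20365)/(U + 29546)) = 1/((-17779 - 20365)/(-11491/2354 + 29546)) = 1/(-38144/69539793/2354) = 1/(-38144*2354/69539793) = 1/(-89790976/69539793) = -69539793/89790976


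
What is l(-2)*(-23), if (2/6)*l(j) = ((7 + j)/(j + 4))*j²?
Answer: -690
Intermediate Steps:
l(j) = 3*j²*(7 + j)/(4 + j) (l(j) = 3*(((7 + j)/(j + 4))*j²) = 3*(((7 + j)/(4 + j))*j²) = 3*(j²*(7 + j)/(4 + j)) = 3*j²*(7 + j)/(4 + j))
l(-2)*(-23) = (3*(-2)²*(7 - 2)/(4 - 2))*(-23) = (3*4*5/2)*(-23) = (3*4*(½)*5)*(-23) = 30*(-23) = -690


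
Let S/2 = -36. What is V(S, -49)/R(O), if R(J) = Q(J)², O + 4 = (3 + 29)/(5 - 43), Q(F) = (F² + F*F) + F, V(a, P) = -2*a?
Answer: 130321/1600225 ≈ 0.081439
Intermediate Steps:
S = -72 (S = 2*(-36) = -72)
Q(F) = F + 2*F² (Q(F) = (F² + F²) + F = 2*F² + F = F + 2*F²)
O = -92/19 (O = -4 + (3 + 29)/(5 - 43) = -4 + 32/(-38) = -4 + 32*(-1/38) = -4 - 16/19 = -92/19 ≈ -4.8421)
R(J) = J²*(1 + 2*J)² (R(J) = (J*(1 + 2*J))² = J²*(1 + 2*J)²)
V(S, -49)/R(O) = (-2*(-72))/(((-92/19)²*(1 + 2*(-92/19))²)) = 144/((8464*(1 - 184/19)²/361)) = 144/((8464*(-165/19)²/361)) = 144/(((8464/361)*(27225/361))) = 144/(230432400/130321) = 144*(130321/230432400) = 130321/1600225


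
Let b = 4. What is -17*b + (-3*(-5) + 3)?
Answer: -50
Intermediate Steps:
-17*b + (-3*(-5) + 3) = -17*4 + (-3*(-5) + 3) = -68 + (15 + 3) = -68 + 18 = -50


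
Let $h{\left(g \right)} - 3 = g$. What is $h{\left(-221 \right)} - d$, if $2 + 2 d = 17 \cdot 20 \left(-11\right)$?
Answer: $1653$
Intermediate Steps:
$h{\left(g \right)} = 3 + g$
$d = -1871$ ($d = -1 + \frac{17 \cdot 20 \left(-11\right)}{2} = -1 + \frac{340 \left(-11\right)}{2} = -1 + \frac{1}{2} \left(-3740\right) = -1 - 1870 = -1871$)
$h{\left(-221 \right)} - d = \left(3 - 221\right) - -1871 = -218 + 1871 = 1653$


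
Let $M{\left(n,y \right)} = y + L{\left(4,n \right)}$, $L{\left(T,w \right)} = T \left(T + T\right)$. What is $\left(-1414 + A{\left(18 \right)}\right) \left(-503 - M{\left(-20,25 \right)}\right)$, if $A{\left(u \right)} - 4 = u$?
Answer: $779520$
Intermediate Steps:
$A{\left(u \right)} = 4 + u$
$L{\left(T,w \right)} = 2 T^{2}$ ($L{\left(T,w \right)} = T 2 T = 2 T^{2}$)
$M{\left(n,y \right)} = 32 + y$ ($M{\left(n,y \right)} = y + 2 \cdot 4^{2} = y + 2 \cdot 16 = y + 32 = 32 + y$)
$\left(-1414 + A{\left(18 \right)}\right) \left(-503 - M{\left(-20,25 \right)}\right) = \left(-1414 + \left(4 + 18\right)\right) \left(-503 - \left(32 + 25\right)\right) = \left(-1414 + 22\right) \left(-503 - 57\right) = - 1392 \left(-503 - 57\right) = \left(-1392\right) \left(-560\right) = 779520$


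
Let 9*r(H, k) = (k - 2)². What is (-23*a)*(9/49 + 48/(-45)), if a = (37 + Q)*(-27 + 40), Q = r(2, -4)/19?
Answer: 19599151/1995 ≈ 9824.1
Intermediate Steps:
r(H, k) = (-2 + k)²/9 (r(H, k) = (k - 2)²/9 = (-2 + k)²/9)
Q = 4/19 (Q = ((-2 - 4)²/9)/19 = ((⅑)*(-6)²)*(1/19) = ((⅑)*36)*(1/19) = 4*(1/19) = 4/19 ≈ 0.21053)
a = 9191/19 (a = (37 + 4/19)*(-27 + 40) = (707/19)*13 = 9191/19 ≈ 483.74)
(-23*a)*(9/49 + 48/(-45)) = (-23*9191/19)*(9/49 + 48/(-45)) = -211393*(9*(1/49) + 48*(-1/45))/19 = -211393*(9/49 - 16/15)/19 = -211393/19*(-649/735) = 19599151/1995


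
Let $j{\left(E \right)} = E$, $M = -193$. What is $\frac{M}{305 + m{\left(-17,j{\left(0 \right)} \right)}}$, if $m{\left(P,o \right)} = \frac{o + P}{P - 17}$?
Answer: $- \frac{386}{611} \approx -0.63175$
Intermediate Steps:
$m{\left(P,o \right)} = \frac{P + o}{-17 + P}$
$\frac{M}{305 + m{\left(-17,j{\left(0 \right)} \right)}} = - \frac{193}{305 + \frac{-17 + 0}{-17 - 17}} = - \frac{193}{305 + \frac{1}{-34} \left(-17\right)} = - \frac{193}{305 - - \frac{1}{2}} = - \frac{193}{305 + \frac{1}{2}} = - \frac{193}{\frac{611}{2}} = \left(-193\right) \frac{2}{611} = - \frac{386}{611}$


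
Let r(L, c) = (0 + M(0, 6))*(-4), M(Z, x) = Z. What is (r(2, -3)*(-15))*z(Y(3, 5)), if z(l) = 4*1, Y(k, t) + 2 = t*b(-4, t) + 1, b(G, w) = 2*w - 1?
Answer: 0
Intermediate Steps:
r(L, c) = 0 (r(L, c) = (0 + 0)*(-4) = 0*(-4) = 0)
b(G, w) = -1 + 2*w
Y(k, t) = -1 + t*(-1 + 2*t) (Y(k, t) = -2 + (t*(-1 + 2*t) + 1) = -2 + (1 + t*(-1 + 2*t)) = -1 + t*(-1 + 2*t))
z(l) = 4
(r(2, -3)*(-15))*z(Y(3, 5)) = (0*(-15))*4 = 0*4 = 0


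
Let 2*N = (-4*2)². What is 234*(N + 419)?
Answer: 105534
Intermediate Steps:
N = 32 (N = (-4*2)²/2 = (½)*(-8)² = (½)*64 = 32)
234*(N + 419) = 234*(32 + 419) = 234*451 = 105534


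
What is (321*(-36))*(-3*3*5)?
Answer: 520020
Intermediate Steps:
(321*(-36))*(-3*3*5) = -(-104004)*5 = -11556*(-45) = 520020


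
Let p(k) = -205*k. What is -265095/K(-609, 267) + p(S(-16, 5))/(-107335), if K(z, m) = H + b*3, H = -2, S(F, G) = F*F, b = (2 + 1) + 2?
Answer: -5690657917/279071 ≈ -20391.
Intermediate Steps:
b = 5 (b = 3 + 2 = 5)
S(F, G) = F²
K(z, m) = 13 (K(z, m) = -2 + 5*3 = -2 + 15 = 13)
-265095/K(-609, 267) + p(S(-16, 5))/(-107335) = -265095/13 - 205*(-16)²/(-107335) = -265095*1/13 - 205*256*(-1/107335) = -265095/13 - 52480*(-1/107335) = -265095/13 + 10496/21467 = -5690657917/279071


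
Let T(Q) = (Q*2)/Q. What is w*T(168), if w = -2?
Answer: -4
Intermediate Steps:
T(Q) = 2 (T(Q) = (2*Q)/Q = 2)
w*T(168) = -2*2 = -4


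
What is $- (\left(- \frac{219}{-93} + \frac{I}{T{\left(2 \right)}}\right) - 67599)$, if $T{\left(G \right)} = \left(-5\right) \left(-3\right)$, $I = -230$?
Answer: $\frac{6287914}{93} \approx 67612.0$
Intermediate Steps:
$T{\left(G \right)} = 15$
$- (\left(- \frac{219}{-93} + \frac{I}{T{\left(2 \right)}}\right) - 67599) = - (\left(- \frac{219}{-93} - \frac{230}{15}\right) - 67599) = - (\left(\left(-219\right) \left(- \frac{1}{93}\right) - \frac{46}{3}\right) - 67599) = - (\left(\frac{73}{31} - \frac{46}{3}\right) - 67599) = - (- \frac{1207}{93} - 67599) = \left(-1\right) \left(- \frac{6287914}{93}\right) = \frac{6287914}{93}$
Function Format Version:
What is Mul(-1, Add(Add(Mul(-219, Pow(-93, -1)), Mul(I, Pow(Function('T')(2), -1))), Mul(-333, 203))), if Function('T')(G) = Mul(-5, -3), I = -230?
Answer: Rational(6287914, 93) ≈ 67612.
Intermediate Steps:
Function('T')(G) = 15
Mul(-1, Add(Add(Mul(-219, Pow(-93, -1)), Mul(I, Pow(Function('T')(2), -1))), Mul(-333, 203))) = Mul(-1, Add(Add(Mul(-219, Pow(-93, -1)), Mul(-230, Pow(15, -1))), Mul(-333, 203))) = Mul(-1, Add(Add(Mul(-219, Rational(-1, 93)), Mul(-230, Rational(1, 15))), -67599)) = Mul(-1, Add(Add(Rational(73, 31), Rational(-46, 3)), -67599)) = Mul(-1, Add(Rational(-1207, 93), -67599)) = Mul(-1, Rational(-6287914, 93)) = Rational(6287914, 93)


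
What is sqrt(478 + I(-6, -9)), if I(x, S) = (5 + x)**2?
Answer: sqrt(479) ≈ 21.886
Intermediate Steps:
sqrt(478 + I(-6, -9)) = sqrt(478 + (5 - 6)**2) = sqrt(478 + (-1)**2) = sqrt(478 + 1) = sqrt(479)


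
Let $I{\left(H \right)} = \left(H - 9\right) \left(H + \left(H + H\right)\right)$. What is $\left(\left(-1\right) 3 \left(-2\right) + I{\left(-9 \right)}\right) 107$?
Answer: $52644$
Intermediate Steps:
$I{\left(H \right)} = 3 H \left(-9 + H\right)$ ($I{\left(H \right)} = \left(-9 + H\right) \left(H + 2 H\right) = \left(-9 + H\right) 3 H = 3 H \left(-9 + H\right)$)
$\left(\left(-1\right) 3 \left(-2\right) + I{\left(-9 \right)}\right) 107 = \left(\left(-1\right) 3 \left(-2\right) + 3 \left(-9\right) \left(-9 - 9\right)\right) 107 = \left(\left(-3\right) \left(-2\right) + 3 \left(-9\right) \left(-18\right)\right) 107 = \left(6 + 486\right) 107 = 492 \cdot 107 = 52644$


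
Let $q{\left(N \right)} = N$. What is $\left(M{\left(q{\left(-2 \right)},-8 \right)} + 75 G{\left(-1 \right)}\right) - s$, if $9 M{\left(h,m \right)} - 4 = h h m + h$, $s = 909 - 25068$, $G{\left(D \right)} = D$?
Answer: $\frac{72242}{3} \approx 24081.0$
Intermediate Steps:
$s = -24159$
$M{\left(h,m \right)} = \frac{4}{9} + \frac{h}{9} + \frac{m h^{2}}{9}$ ($M{\left(h,m \right)} = \frac{4}{9} + \frac{h h m + h}{9} = \frac{4}{9} + \frac{h^{2} m + h}{9} = \frac{4}{9} + \frac{m h^{2} + h}{9} = \frac{4}{9} + \frac{h + m h^{2}}{9} = \frac{4}{9} + \left(\frac{h}{9} + \frac{m h^{2}}{9}\right) = \frac{4}{9} + \frac{h}{9} + \frac{m h^{2}}{9}$)
$\left(M{\left(q{\left(-2 \right)},-8 \right)} + 75 G{\left(-1 \right)}\right) - s = \left(\left(\frac{4}{9} + \frac{1}{9} \left(-2\right) + \frac{1}{9} \left(-8\right) \left(-2\right)^{2}\right) + 75 \left(-1\right)\right) - -24159 = \left(\left(\frac{4}{9} - \frac{2}{9} + \frac{1}{9} \left(-8\right) 4\right) - 75\right) + 24159 = \left(\left(\frac{4}{9} - \frac{2}{9} - \frac{32}{9}\right) - 75\right) + 24159 = \left(- \frac{10}{3} - 75\right) + 24159 = - \frac{235}{3} + 24159 = \frac{72242}{3}$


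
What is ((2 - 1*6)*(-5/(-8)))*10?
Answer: -25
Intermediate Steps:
((2 - 1*6)*(-5/(-8)))*10 = ((2 - 6)*(-5*(-⅛)))*10 = -4*5/8*10 = -5/2*10 = -25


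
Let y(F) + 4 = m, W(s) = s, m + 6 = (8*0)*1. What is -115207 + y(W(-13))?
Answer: -115217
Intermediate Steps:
m = -6 (m = -6 + (8*0)*1 = -6 + 0*1 = -6 + 0 = -6)
y(F) = -10 (y(F) = -4 - 6 = -10)
-115207 + y(W(-13)) = -115207 - 10 = -115217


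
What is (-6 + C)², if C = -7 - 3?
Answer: 256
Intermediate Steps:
C = -10
(-6 + C)² = (-6 - 10)² = (-16)² = 256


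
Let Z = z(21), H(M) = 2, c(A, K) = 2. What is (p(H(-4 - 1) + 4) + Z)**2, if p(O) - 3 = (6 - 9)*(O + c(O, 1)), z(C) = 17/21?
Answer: 179776/441 ≈ 407.66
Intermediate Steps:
z(C) = 17/21 (z(C) = 17*(1/21) = 17/21)
p(O) = -3 - 3*O (p(O) = 3 + (6 - 9)*(O + 2) = 3 - 3*(2 + O) = 3 + (-6 - 3*O) = -3 - 3*O)
Z = 17/21 ≈ 0.80952
(p(H(-4 - 1) + 4) + Z)**2 = ((-3 - 3*(2 + 4)) + 17/21)**2 = ((-3 - 3*6) + 17/21)**2 = ((-3 - 18) + 17/21)**2 = (-21 + 17/21)**2 = (-424/21)**2 = 179776/441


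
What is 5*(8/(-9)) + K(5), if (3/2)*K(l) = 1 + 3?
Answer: -16/9 ≈ -1.7778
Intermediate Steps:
K(l) = 8/3 (K(l) = 2*(1 + 3)/3 = (⅔)*4 = 8/3)
5*(8/(-9)) + K(5) = 5*(8/(-9)) + 8/3 = 5*(8*(-⅑)) + 8/3 = 5*(-8/9) + 8/3 = -40/9 + 8/3 = -16/9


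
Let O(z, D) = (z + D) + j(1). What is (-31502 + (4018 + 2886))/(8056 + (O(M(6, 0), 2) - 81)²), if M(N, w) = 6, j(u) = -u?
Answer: -12299/6766 ≈ -1.8178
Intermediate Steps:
O(z, D) = -1 + D + z (O(z, D) = (z + D) - 1*1 = (D + z) - 1 = -1 + D + z)
(-31502 + (4018 + 2886))/(8056 + (O(M(6, 0), 2) - 81)²) = (-31502 + (4018 + 2886))/(8056 + ((-1 + 2 + 6) - 81)²) = (-31502 + 6904)/(8056 + (7 - 81)²) = -24598/(8056 + (-74)²) = -24598/(8056 + 5476) = -24598/13532 = -24598*1/13532 = -12299/6766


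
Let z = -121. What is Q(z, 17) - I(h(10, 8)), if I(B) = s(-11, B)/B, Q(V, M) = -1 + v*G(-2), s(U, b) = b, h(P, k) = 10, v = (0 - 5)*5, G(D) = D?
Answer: 48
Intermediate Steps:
v = -25 (v = -5*5 = -25)
Q(V, M) = 49 (Q(V, M) = -1 - 25*(-2) = -1 + 50 = 49)
I(B) = 1 (I(B) = B/B = 1)
Q(z, 17) - I(h(10, 8)) = 49 - 1*1 = 49 - 1 = 48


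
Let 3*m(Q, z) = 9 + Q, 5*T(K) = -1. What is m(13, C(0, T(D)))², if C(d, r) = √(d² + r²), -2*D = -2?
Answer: 484/9 ≈ 53.778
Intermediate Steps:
D = 1 (D = -½*(-2) = 1)
T(K) = -⅕ (T(K) = (⅕)*(-1) = -⅕)
m(Q, z) = 3 + Q/3 (m(Q, z) = (9 + Q)/3 = 3 + Q/3)
m(13, C(0, T(D)))² = (3 + (⅓)*13)² = (3 + 13/3)² = (22/3)² = 484/9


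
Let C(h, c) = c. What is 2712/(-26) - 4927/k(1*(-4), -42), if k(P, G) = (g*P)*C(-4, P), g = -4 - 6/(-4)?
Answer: 9811/520 ≈ 18.867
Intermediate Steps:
g = -5/2 (g = -4 - 6*(-1)/4 = -4 - 1*(-3/2) = -4 + 3/2 = -5/2 ≈ -2.5000)
k(P, G) = -5*P**2/2 (k(P, G) = (-5*P/2)*P = -5*P**2/2)
2712/(-26) - 4927/k(1*(-4), -42) = 2712/(-26) - 4927/((-5*(1*(-4))**2/2)) = 2712*(-1/26) - 4927/((-5/2*(-4)**2)) = -1356/13 - 4927/((-5/2*16)) = -1356/13 - 4927/(-40) = -1356/13 - 4927*(-1/40) = -1356/13 + 4927/40 = 9811/520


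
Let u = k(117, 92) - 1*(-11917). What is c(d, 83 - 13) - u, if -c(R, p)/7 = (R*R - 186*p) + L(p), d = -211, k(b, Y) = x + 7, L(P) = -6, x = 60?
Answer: -232449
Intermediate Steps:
k(b, Y) = 67 (k(b, Y) = 60 + 7 = 67)
c(R, p) = 42 - 7*R² + 1302*p (c(R, p) = -7*((R*R - 186*p) - 6) = -7*((R² - 186*p) - 6) = -7*(-6 + R² - 186*p) = 42 - 7*R² + 1302*p)
u = 11984 (u = 67 - 1*(-11917) = 67 + 11917 = 11984)
c(d, 83 - 13) - u = (42 - 7*(-211)² + 1302*(83 - 13)) - 1*11984 = (42 - 7*44521 + 1302*70) - 11984 = (42 - 311647 + 91140) - 11984 = -220465 - 11984 = -232449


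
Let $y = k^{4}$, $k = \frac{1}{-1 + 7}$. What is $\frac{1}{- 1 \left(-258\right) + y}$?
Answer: $\frac{1296}{334369} \approx 0.003876$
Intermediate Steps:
$k = \frac{1}{6} \approx 0.16667$
$y = \frac{1}{1296}$ ($y = \left(\frac{1}{6}\right)^{4} = \frac{1}{1296} \approx 0.0007716$)
$\frac{1}{- 1 \left(-258\right) + y} = \frac{1}{- 1 \left(-258\right) + \frac{1}{1296}} = \frac{1}{\left(-1\right) \left(-258\right) + \frac{1}{1296}} = \frac{1}{258 + \frac{1}{1296}} = \frac{1}{\frac{334369}{1296}} = \frac{1296}{334369}$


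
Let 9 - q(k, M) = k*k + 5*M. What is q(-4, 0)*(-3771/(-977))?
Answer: -26397/977 ≈ -27.018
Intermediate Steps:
q(k, M) = 9 - k² - 5*M (q(k, M) = 9 - (k*k + 5*M) = 9 - (k² + 5*M) = 9 + (-k² - 5*M) = 9 - k² - 5*M)
q(-4, 0)*(-3771/(-977)) = (9 - 1*(-4)² - 5*0)*(-3771/(-977)) = (9 - 1*16 + 0)*(-3771*(-1/977)) = (9 - 16 + 0)*(3771/977) = -7*3771/977 = -26397/977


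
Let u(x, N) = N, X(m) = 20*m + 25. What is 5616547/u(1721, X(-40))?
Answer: -5616547/775 ≈ -7247.2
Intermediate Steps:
X(m) = 25 + 20*m
5616547/u(1721, X(-40)) = 5616547/(25 + 20*(-40)) = 5616547/(25 - 800) = 5616547/(-775) = 5616547*(-1/775) = -5616547/775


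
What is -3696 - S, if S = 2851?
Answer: -6547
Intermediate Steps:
-3696 - S = -3696 - 1*2851 = -3696 - 2851 = -6547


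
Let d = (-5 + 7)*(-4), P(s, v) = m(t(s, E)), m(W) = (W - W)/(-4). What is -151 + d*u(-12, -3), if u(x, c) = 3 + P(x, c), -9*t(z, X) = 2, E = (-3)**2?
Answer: -175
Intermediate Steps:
E = 9
t(z, X) = -2/9 (t(z, X) = -1/9*2 = -2/9)
m(W) = 0 (m(W) = 0*(-1/4) = 0)
P(s, v) = 0
d = -8 (d = 2*(-4) = -8)
u(x, c) = 3 (u(x, c) = 3 + 0 = 3)
-151 + d*u(-12, -3) = -151 - 8*3 = -151 - 24 = -175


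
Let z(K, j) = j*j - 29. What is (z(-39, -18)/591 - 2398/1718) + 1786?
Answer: 906241630/507669 ≈ 1785.1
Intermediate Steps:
z(K, j) = -29 + j² (z(K, j) = j² - 29 = -29 + j²)
(z(-39, -18)/591 - 2398/1718) + 1786 = ((-29 + (-18)²)/591 - 2398/1718) + 1786 = ((-29 + 324)*(1/591) - 2398*1/1718) + 1786 = (295*(1/591) - 1199/859) + 1786 = (295/591 - 1199/859) + 1786 = -455204/507669 + 1786 = 906241630/507669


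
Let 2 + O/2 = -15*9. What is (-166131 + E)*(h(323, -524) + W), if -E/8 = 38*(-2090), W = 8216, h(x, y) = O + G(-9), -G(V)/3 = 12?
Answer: 3709724474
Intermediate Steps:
G(V) = -36 (G(V) = -3*12 = -36)
O = -274 (O = -4 + 2*(-15*9) = -4 + 2*(-135) = -4 - 270 = -274)
h(x, y) = -310 (h(x, y) = -274 - 36 = -310)
E = 635360 (E = -304*(-2090) = -8*(-79420) = 635360)
(-166131 + E)*(h(323, -524) + W) = (-166131 + 635360)*(-310 + 8216) = 469229*7906 = 3709724474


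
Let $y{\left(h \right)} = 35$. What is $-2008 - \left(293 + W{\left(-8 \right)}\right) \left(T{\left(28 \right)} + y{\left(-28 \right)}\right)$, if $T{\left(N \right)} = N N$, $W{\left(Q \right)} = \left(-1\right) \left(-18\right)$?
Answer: $-256717$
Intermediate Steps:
$W{\left(Q \right)} = 18$
$T{\left(N \right)} = N^{2}$
$-2008 - \left(293 + W{\left(-8 \right)}\right) \left(T{\left(28 \right)} + y{\left(-28 \right)}\right) = -2008 - \left(293 + 18\right) \left(28^{2} + 35\right) = -2008 - 311 \left(784 + 35\right) = -2008 - 311 \cdot 819 = -2008 - 254709 = -256717$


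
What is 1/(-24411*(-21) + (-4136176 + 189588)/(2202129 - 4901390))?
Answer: 2699261/1383728812279 ≈ 1.9507e-6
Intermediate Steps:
1/(-24411*(-21) + (-4136176 + 189588)/(2202129 - 4901390)) = 1/(512631 - 3946588/(-2699261)) = 1/(512631 - 3946588*(-1/2699261)) = 1/(512631 + 3946588/2699261) = 1/(1383728812279/2699261) = 2699261/1383728812279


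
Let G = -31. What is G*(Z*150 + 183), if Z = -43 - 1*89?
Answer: 608127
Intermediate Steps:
Z = -132 (Z = -43 - 89 = -132)
G*(Z*150 + 183) = -31*(-132*150 + 183) = -31*(-19800 + 183) = -31*(-19617) = 608127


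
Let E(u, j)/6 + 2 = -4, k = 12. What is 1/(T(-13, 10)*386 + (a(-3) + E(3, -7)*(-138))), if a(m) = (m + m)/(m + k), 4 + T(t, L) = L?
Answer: 3/21850 ≈ 0.00013730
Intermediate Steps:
E(u, j) = -36 (E(u, j) = -12 + 6*(-4) = -12 - 24 = -36)
T(t, L) = -4 + L
a(m) = 2*m/(12 + m) (a(m) = (m + m)/(m + 12) = (2*m)/(12 + m) = 2*m/(12 + m))
1/(T(-13, 10)*386 + (a(-3) + E(3, -7)*(-138))) = 1/((-4 + 10)*386 + (2*(-3)/(12 - 3) - 36*(-138))) = 1/(6*386 + (2*(-3)/9 + 4968)) = 1/(2316 + (2*(-3)*(⅑) + 4968)) = 1/(2316 + (-⅔ + 4968)) = 1/(2316 + 14902/3) = 1/(21850/3) = 3/21850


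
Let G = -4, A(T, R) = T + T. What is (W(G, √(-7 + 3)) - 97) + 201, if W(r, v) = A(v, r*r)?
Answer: 104 + 4*I ≈ 104.0 + 4.0*I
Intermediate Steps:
A(T, R) = 2*T
W(r, v) = 2*v
(W(G, √(-7 + 3)) - 97) + 201 = (2*√(-7 + 3) - 97) + 201 = (2*√(-4) - 97) + 201 = (2*(2*I) - 97) + 201 = (4*I - 97) + 201 = (-97 + 4*I) + 201 = 104 + 4*I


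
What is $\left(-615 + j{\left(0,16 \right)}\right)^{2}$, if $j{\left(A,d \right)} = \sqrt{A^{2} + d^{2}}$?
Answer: $358801$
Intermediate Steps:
$\left(-615 + j{\left(0,16 \right)}\right)^{2} = \left(-615 + \sqrt{0^{2} + 16^{2}}\right)^{2} = \left(-615 + \sqrt{0 + 256}\right)^{2} = \left(-615 + \sqrt{256}\right)^{2} = \left(-615 + 16\right)^{2} = \left(-599\right)^{2} = 358801$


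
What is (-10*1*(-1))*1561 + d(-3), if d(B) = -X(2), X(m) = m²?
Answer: 15606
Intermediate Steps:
d(B) = -4 (d(B) = -1*2² = -1*4 = -4)
(-10*1*(-1))*1561 + d(-3) = (-10*1*(-1))*1561 - 4 = -10*(-1)*1561 - 4 = 10*1561 - 4 = 15610 - 4 = 15606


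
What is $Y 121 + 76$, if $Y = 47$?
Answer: $5763$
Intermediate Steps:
$Y 121 + 76 = 47 \cdot 121 + 76 = 5687 + 76 = 5763$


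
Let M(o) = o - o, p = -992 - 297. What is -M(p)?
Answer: 0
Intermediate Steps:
p = -1289
M(o) = 0
-M(p) = -1*0 = 0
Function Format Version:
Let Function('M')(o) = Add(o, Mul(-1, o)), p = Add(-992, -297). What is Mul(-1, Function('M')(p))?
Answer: 0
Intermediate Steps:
p = -1289
Function('M')(o) = 0
Mul(-1, Function('M')(p)) = Mul(-1, 0) = 0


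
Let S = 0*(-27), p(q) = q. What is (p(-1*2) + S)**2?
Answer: 4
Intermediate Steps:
S = 0
(p(-1*2) + S)**2 = (-1*2 + 0)**2 = (-2 + 0)**2 = (-2)**2 = 4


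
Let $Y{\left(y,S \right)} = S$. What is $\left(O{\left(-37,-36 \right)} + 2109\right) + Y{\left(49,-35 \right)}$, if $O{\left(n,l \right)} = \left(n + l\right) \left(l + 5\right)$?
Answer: $4337$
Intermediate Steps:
$O{\left(n,l \right)} = \left(5 + l\right) \left(l + n\right)$ ($O{\left(n,l \right)} = \left(l + n\right) \left(5 + l\right) = \left(5 + l\right) \left(l + n\right)$)
$\left(O{\left(-37,-36 \right)} + 2109\right) + Y{\left(49,-35 \right)} = \left(\left(\left(-36\right)^{2} + 5 \left(-36\right) + 5 \left(-37\right) - -1332\right) + 2109\right) - 35 = \left(\left(1296 - 180 - 185 + 1332\right) + 2109\right) - 35 = \left(2263 + 2109\right) - 35 = 4372 - 35 = 4337$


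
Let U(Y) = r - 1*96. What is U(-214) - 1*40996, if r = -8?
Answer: -41100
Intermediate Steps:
U(Y) = -104 (U(Y) = -8 - 1*96 = -8 - 96 = -104)
U(-214) - 1*40996 = -104 - 1*40996 = -104 - 40996 = -41100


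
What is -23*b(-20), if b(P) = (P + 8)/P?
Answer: -69/5 ≈ -13.800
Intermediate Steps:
b(P) = (8 + P)/P
-23*b(-20) = -23*(8 - 20)/(-20) = -(-23)*(-12)/20 = -23*⅗ = -69/5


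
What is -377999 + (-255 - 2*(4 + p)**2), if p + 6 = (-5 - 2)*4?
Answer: -380054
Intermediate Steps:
p = -34 (p = -6 + (-5 - 2)*4 = -6 - 7*4 = -6 - 28 = -34)
-377999 + (-255 - 2*(4 + p)**2) = -377999 + (-255 - 2*(4 - 34)**2) = -377999 + (-255 - 2*(-30)**2) = -377999 + (-255 - 2*900) = -377999 + (-255 - 1800) = -377999 - 2055 = -380054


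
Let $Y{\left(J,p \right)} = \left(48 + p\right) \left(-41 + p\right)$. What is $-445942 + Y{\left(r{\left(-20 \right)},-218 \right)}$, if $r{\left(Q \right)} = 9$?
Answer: $-401912$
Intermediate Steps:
$Y{\left(J,p \right)} = \left(-41 + p\right) \left(48 + p\right)$
$-445942 + Y{\left(r{\left(-20 \right)},-218 \right)} = -445942 + \left(-1968 + \left(-218\right)^{2} + 7 \left(-218\right)\right) = -445942 - -44030 = -445942 + 44030 = -401912$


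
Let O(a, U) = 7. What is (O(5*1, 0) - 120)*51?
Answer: -5763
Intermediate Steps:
(O(5*1, 0) - 120)*51 = (7 - 120)*51 = -113*51 = -5763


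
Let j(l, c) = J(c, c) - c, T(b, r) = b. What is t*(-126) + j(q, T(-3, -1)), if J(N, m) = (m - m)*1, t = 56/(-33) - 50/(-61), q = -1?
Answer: 76185/671 ≈ 113.54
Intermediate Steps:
t = -1766/2013 (t = 56*(-1/33) - 50*(-1/61) = -56/33 + 50/61 = -1766/2013 ≈ -0.87730)
J(N, m) = 0 (J(N, m) = 0*1 = 0)
j(l, c) = -c (j(l, c) = 0 - c = -c)
t*(-126) + j(q, T(-3, -1)) = -1766/2013*(-126) - 1*(-3) = 74172/671 + 3 = 76185/671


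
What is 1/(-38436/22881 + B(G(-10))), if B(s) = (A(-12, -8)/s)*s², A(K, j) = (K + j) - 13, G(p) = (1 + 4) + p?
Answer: 7627/1245643 ≈ 0.0061229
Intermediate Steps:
G(p) = 5 + p
A(K, j) = -13 + K + j
B(s) = -33*s (B(s) = ((-13 - 12 - 8)/s)*s² = (-33/s)*s² = -33*s)
1/(-38436/22881 + B(G(-10))) = 1/(-38436/22881 - 33*(5 - 10)) = 1/(-38436*1/22881 - 33*(-5)) = 1/(-12812/7627 + 165) = 1/(1245643/7627) = 7627/1245643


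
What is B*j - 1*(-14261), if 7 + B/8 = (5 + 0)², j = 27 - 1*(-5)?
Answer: 18869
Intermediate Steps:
j = 32 (j = 27 + 5 = 32)
B = 144 (B = -56 + 8*(5 + 0)² = -56 + 8*5² = -56 + 8*25 = -56 + 200 = 144)
B*j - 1*(-14261) = 144*32 - 1*(-14261) = 4608 + 14261 = 18869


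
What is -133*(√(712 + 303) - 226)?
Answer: 30058 - 133*√1015 ≈ 25821.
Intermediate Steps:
-133*(√(712 + 303) - 226) = -133*(√1015 - 226) = -133*(-226 + √1015) = 30058 - 133*√1015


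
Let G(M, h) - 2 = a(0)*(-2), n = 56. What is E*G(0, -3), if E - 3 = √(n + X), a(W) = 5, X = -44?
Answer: -24 - 16*√3 ≈ -51.713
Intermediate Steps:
E = 3 + 2*√3 (E = 3 + √(56 - 44) = 3 + √12 = 3 + 2*√3 ≈ 6.4641)
G(M, h) = -8 (G(M, h) = 2 + 5*(-2) = 2 - 10 = -8)
E*G(0, -3) = (3 + 2*√3)*(-8) = -24 - 16*√3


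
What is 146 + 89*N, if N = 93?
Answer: 8423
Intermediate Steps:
146 + 89*N = 146 + 89*93 = 146 + 8277 = 8423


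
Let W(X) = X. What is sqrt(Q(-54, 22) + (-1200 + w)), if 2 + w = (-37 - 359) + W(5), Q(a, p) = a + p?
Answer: 5*I*sqrt(65) ≈ 40.311*I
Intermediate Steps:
w = -393 (w = -2 + ((-37 - 359) + 5) = -2 + (-396 + 5) = -2 - 391 = -393)
sqrt(Q(-54, 22) + (-1200 + w)) = sqrt((-54 + 22) + (-1200 - 393)) = sqrt(-32 - 1593) = sqrt(-1625) = 5*I*sqrt(65)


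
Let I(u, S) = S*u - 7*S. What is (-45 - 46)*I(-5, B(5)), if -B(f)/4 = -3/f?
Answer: 13104/5 ≈ 2620.8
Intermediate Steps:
B(f) = 12/f (B(f) = -(-12)/f = 12/f)
I(u, S) = -7*S + S*u
(-45 - 46)*I(-5, B(5)) = (-45 - 46)*((12/5)*(-7 - 5)) = -91*12*(⅕)*(-12) = -1092*(-12)/5 = -91*(-144/5) = 13104/5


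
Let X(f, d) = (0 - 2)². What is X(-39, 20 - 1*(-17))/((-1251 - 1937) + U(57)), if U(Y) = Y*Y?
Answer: 4/61 ≈ 0.065574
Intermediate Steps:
X(f, d) = 4 (X(f, d) = (-2)² = 4)
U(Y) = Y²
X(-39, 20 - 1*(-17))/((-1251 - 1937) + U(57)) = 4/((-1251 - 1937) + 57²) = 4/(-3188 + 3249) = 4/61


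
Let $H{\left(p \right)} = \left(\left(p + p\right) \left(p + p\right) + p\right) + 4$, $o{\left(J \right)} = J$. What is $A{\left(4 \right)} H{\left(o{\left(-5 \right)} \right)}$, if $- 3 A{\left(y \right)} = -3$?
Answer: $99$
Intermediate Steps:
$A{\left(y \right)} = 1$ ($A{\left(y \right)} = \left(- \frac{1}{3}\right) \left(-3\right) = 1$)
$H{\left(p \right)} = 4 + p + 4 p^{2}$ ($H{\left(p \right)} = \left(2 p 2 p + p\right) + 4 = \left(4 p^{2} + p\right) + 4 = \left(p + 4 p^{2}\right) + 4 = 4 + p + 4 p^{2}$)
$A{\left(4 \right)} H{\left(o{\left(-5 \right)} \right)} = 1 \left(4 - 5 + 4 \left(-5\right)^{2}\right) = 1 \left(4 - 5 + 4 \cdot 25\right) = 1 \left(4 - 5 + 100\right) = 1 \cdot 99 = 99$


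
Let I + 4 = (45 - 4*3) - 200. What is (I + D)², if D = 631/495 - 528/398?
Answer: 283904504485156/9703235025 ≈ 29259.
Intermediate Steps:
I = -171 (I = -4 + ((45 - 4*3) - 200) = -4 + ((45 - 12) - 200) = -4 + (33 - 200) = -4 - 167 = -171)
D = -5111/98505 (D = 631*(1/495) - 528*1/398 = 631/495 - 264/199 = -5111/98505 ≈ -0.051886)
(I + D)² = (-171 - 5111/98505)² = (-16849466/98505)² = 283904504485156/9703235025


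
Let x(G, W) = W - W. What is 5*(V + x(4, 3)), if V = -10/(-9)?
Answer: 50/9 ≈ 5.5556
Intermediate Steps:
x(G, W) = 0
V = 10/9 (V = -10*(-⅑) = 10/9 ≈ 1.1111)
5*(V + x(4, 3)) = 5*(10/9 + 0) = 5*(10/9) = 50/9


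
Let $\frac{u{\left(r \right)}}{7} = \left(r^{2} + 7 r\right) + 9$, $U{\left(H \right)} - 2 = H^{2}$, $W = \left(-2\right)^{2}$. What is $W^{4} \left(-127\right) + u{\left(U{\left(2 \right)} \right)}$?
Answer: $-31903$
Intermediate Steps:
$W = 4$
$U{\left(H \right)} = 2 + H^{2}$
$u{\left(r \right)} = 63 + 7 r^{2} + 49 r$ ($u{\left(r \right)} = 7 \left(\left(r^{2} + 7 r\right) + 9\right) = 7 \left(9 + r^{2} + 7 r\right) = 63 + 7 r^{2} + 49 r$)
$W^{4} \left(-127\right) + u{\left(U{\left(2 \right)} \right)} = 4^{4} \left(-127\right) + \left(63 + 7 \left(2 + 2^{2}\right)^{2} + 49 \left(2 + 2^{2}\right)\right) = 256 \left(-127\right) + \left(63 + 7 \left(2 + 4\right)^{2} + 49 \left(2 + 4\right)\right) = -32512 + \left(63 + 7 \cdot 6^{2} + 49 \cdot 6\right) = -32512 + \left(63 + 7 \cdot 36 + 294\right) = -32512 + \left(63 + 252 + 294\right) = -32512 + 609 = -31903$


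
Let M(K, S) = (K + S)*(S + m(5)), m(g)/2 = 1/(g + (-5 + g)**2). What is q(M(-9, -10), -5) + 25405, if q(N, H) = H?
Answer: 25400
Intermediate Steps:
m(g) = 2/(g + (-5 + g)**2)
M(K, S) = (2/5 + S)*(K + S) (M(K, S) = (K + S)*(S + 2/(5 + (-5 + 5)**2)) = (K + S)*(S + 2/(5 + 0**2)) = (K + S)*(S + 2/(5 + 0)) = (K + S)*(S + 2/5) = (K + S)*(2/5 + S) = (2/5 + S)*(K + S))
q(M(-9, -10), -5) + 25405 = -5 + 25405 = 25400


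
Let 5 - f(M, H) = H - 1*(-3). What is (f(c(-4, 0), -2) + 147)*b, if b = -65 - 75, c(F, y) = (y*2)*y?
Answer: -21140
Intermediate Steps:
c(F, y) = 2*y² (c(F, y) = (2*y)*y = 2*y²)
f(M, H) = 2 - H (f(M, H) = 5 - (H - 1*(-3)) = 5 - (H + 3) = 5 - (3 + H) = 5 + (-3 - H) = 2 - H)
b = -140
(f(c(-4, 0), -2) + 147)*b = ((2 - 1*(-2)) + 147)*(-140) = ((2 + 2) + 147)*(-140) = (4 + 147)*(-140) = 151*(-140) = -21140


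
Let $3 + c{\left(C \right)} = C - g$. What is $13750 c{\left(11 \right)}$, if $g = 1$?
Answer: $96250$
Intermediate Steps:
$c{\left(C \right)} = -4 + C$ ($c{\left(C \right)} = -3 + \left(C - 1\right) = -3 + \left(-1 + C\right) = -4 + C$)
$13750 c{\left(11 \right)} = 13750 \left(-4 + 11\right) = 13750 \cdot 7 = 96250$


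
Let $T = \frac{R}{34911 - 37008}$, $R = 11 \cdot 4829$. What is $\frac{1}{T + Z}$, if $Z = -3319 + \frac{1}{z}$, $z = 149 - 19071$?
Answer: $- \frac{39679434}{132701161261} \approx -0.00029901$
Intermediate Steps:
$R = 53119$
$z = -18922$ ($z = 149 - 19071 = -18922$)
$T = - \frac{53119}{2097}$ ($T = \frac{53119}{34911 - 37008} = \frac{53119}{-2097} = 53119 \left(- \frac{1}{2097}\right) = - \frac{53119}{2097} \approx -25.331$)
$Z = - \frac{62802119}{18922}$ ($Z = -3319 + \frac{1}{-18922} = -3319 - \frac{1}{18922} = - \frac{62802119}{18922} \approx -3319.0$)
$\frac{1}{T + Z} = \frac{1}{- \frac{53119}{2097} - \frac{62802119}{18922}} = \frac{1}{- \frac{132701161261}{39679434}} = - \frac{39679434}{132701161261}$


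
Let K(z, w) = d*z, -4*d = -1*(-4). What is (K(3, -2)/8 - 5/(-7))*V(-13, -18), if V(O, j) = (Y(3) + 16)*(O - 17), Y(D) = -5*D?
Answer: -285/28 ≈ -10.179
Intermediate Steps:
d = -1 (d = -(-1)*(-4)/4 = -1/4*4 = -1)
K(z, w) = -z
V(O, j) = -17 + O (V(O, j) = (-5*3 + 16)*(O - 17) = (-15 + 16)*(-17 + O) = 1*(-17 + O) = -17 + O)
(K(3, -2)/8 - 5/(-7))*V(-13, -18) = (-1*3/8 - 5/(-7))*(-17 - 13) = (-3*1/8 - 5*(-1/7))*(-30) = (-3/8 + 5/7)*(-30) = (19/56)*(-30) = -285/28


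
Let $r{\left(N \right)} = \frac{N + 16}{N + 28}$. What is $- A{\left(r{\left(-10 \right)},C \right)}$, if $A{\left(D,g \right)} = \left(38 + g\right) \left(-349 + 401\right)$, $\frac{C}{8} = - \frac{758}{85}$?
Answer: $\frac{147368}{85} \approx 1733.7$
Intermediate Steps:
$r{\left(N \right)} = \frac{16 + N}{28 + N}$
$C = - \frac{6064}{85}$ ($C = 8 \left(- \frac{758}{85}\right) = - \frac{6064}{85} \approx -71.341$)
$A{\left(D,g \right)} = 1976 + 52 g$ ($A{\left(D,g \right)} = \left(38 + g\right) 52 = 1976 + 52 g$)
$- A{\left(r{\left(-10 \right)},C \right)} = - (1976 + 52 \left(- \frac{6064}{85}\right)) = - (1976 - \frac{315328}{85}) = \left(-1\right) \left(- \frac{147368}{85}\right) = \frac{147368}{85}$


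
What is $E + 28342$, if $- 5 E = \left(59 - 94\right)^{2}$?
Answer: $28097$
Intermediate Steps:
$E = -245$ ($E = - \frac{\left(59 - 94\right)^{2}}{5} = - \frac{\left(-35\right)^{2}}{5} = \left(- \frac{1}{5}\right) 1225 = -245$)
$E + 28342 = -245 + 28342 = 28097$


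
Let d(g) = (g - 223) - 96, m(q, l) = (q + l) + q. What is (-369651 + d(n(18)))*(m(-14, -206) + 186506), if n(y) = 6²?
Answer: -68908346048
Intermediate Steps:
n(y) = 36
m(q, l) = l + 2*q (m(q, l) = (l + q) + q = l + 2*q)
d(g) = -319 + g (d(g) = (-223 + g) - 96 = -319 + g)
(-369651 + d(n(18)))*(m(-14, -206) + 186506) = (-369651 + (-319 + 36))*((-206 + 2*(-14)) + 186506) = (-369651 - 283)*((-206 - 28) + 186506) = -369934*(-234 + 186506) = -369934*186272 = -68908346048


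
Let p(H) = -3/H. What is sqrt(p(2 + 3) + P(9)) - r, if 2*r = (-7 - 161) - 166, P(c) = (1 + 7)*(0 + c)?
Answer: 167 + sqrt(1785)/5 ≈ 175.45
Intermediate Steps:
P(c) = 8*c
r = -167 (r = ((-7 - 161) - 166)/2 = (-168 - 166)/2 = (1/2)*(-334) = -167)
sqrt(p(2 + 3) + P(9)) - r = sqrt(-3/(2 + 3) + 8*9) - 1*(-167) = sqrt(-3/5 + 72) + 167 = sqrt(357/5) + 167 = sqrt(1785)/5 + 167 = 167 + sqrt(1785)/5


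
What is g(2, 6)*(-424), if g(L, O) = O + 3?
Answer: -3816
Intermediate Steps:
g(L, O) = 3 + O
g(2, 6)*(-424) = (3 + 6)*(-424) = 9*(-424) = -3816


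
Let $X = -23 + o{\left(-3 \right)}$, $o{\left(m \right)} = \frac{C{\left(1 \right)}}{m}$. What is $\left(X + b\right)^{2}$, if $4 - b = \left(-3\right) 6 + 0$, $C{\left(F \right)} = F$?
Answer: $\frac{16}{9} \approx 1.7778$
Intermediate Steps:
$b = 22$ ($b = 4 - \left(\left(-3\right) 6 + 0\right) = 4 - \left(-18 + 0\right) = 4 - -18 = 4 + 18 = 22$)
$o{\left(m \right)} = \frac{1}{m}$ ($o{\left(m \right)} = 1 \frac{1}{m} = \frac{1}{m}$)
$X = - \frac{70}{3}$ ($X = -23 + \frac{1}{-3} = -23 - \frac{1}{3} = - \frac{70}{3} \approx -23.333$)
$\left(X + b\right)^{2} = \left(- \frac{70}{3} + 22\right)^{2} = \left(- \frac{4}{3}\right)^{2} = \frac{16}{9}$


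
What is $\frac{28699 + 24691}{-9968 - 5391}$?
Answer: $- \frac{53390}{15359} \approx -3.4761$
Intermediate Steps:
$\frac{28699 + 24691}{-9968 - 5391} = \frac{53390}{-9968 - 5391} = \frac{53390}{-15359} = 53390 \left(- \frac{1}{15359}\right) = - \frac{53390}{15359}$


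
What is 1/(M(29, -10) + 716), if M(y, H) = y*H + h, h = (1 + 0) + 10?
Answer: 1/437 ≈ 0.0022883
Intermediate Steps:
h = 11 (h = 1 + 10 = 11)
M(y, H) = 11 + H*y (M(y, H) = y*H + 11 = H*y + 11 = 11 + H*y)
1/(M(29, -10) + 716) = 1/((11 - 10*29) + 716) = 1/((11 - 290) + 716) = 1/(-279 + 716) = 1/437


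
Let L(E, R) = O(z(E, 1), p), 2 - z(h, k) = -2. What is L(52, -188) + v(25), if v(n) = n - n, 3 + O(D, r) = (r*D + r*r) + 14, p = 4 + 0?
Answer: 43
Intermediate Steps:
z(h, k) = 4 (z(h, k) = 2 - 1*(-2) = 2 + 2 = 4)
p = 4
O(D, r) = 11 + r² + D*r (O(D, r) = -3 + ((r*D + r*r) + 14) = -3 + ((D*r + r²) + 14) = -3 + ((r² + D*r) + 14) = -3 + (14 + r² + D*r) = 11 + r² + D*r)
L(E, R) = 43 (L(E, R) = 11 + 4² + 4*4 = 11 + 16 + 16 = 43)
v(n) = 0
L(52, -188) + v(25) = 43 + 0 = 43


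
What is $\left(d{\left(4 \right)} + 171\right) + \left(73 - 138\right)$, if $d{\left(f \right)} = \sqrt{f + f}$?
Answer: $106 + 2 \sqrt{2} \approx 108.83$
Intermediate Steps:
$d{\left(f \right)} = \sqrt{2} \sqrt{f}$ ($d{\left(f \right)} = \sqrt{2 f} = \sqrt{2} \sqrt{f}$)
$\left(d{\left(4 \right)} + 171\right) + \left(73 - 138\right) = \left(\sqrt{2} \sqrt{4} + 171\right) + \left(73 - 138\right) = \left(\sqrt{2} \cdot 2 + 171\right) - 65 = \left(2 \sqrt{2} + 171\right) - 65 = \left(171 + 2 \sqrt{2}\right) - 65 = 106 + 2 \sqrt{2}$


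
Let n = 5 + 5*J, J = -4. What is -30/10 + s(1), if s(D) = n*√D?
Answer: -18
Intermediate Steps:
n = -15 (n = 5 + 5*(-4) = 5 - 20 = -15)
s(D) = -15*√D
-30/10 + s(1) = -30/10 - 15*√1 = -30*⅒ - 15*1 = -3 - 15 = -18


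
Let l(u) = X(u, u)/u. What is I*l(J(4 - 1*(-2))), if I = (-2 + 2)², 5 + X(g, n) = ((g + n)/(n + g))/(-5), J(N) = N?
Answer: 0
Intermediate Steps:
X(g, n) = -26/5 (X(g, n) = -5 + ((g + n)/(n + g))/(-5) = -5 + ((g + n)/(g + n))*(-⅕) = -5 + 1*(-⅕) = -5 - ⅕ = -26/5)
l(u) = -26/(5*u)
I = 0 (I = 0² = 0)
I*l(J(4 - 1*(-2))) = 0*(-26/(5*(4 - 1*(-2)))) = 0*(-26/(5*(4 + 2))) = 0*(-26/5/6) = 0*(-26/5*⅙) = 0*(-13/15) = 0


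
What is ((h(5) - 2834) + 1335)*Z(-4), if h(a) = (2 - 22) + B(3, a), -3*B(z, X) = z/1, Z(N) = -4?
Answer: 6080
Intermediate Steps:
B(z, X) = -z/3 (B(z, X) = -z/(3*1) = -z/3)
h(a) = -21 (h(a) = (2 - 22) - ⅓*3 = -20 - 1 = -21)
((h(5) - 2834) + 1335)*Z(-4) = ((-21 - 2834) + 1335)*(-4) = (-2855 + 1335)*(-4) = -1520*(-4) = 6080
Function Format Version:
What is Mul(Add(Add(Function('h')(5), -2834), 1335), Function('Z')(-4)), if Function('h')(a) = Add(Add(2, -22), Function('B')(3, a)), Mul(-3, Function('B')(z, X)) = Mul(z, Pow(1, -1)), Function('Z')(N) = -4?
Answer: 6080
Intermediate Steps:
Function('B')(z, X) = Mul(Rational(-1, 3), z) (Function('B')(z, X) = Mul(Rational(-1, 3), Mul(z, Pow(1, -1))) = Mul(Rational(-1, 3), Mul(z, 1)) = Mul(Rational(-1, 3), z))
Function('h')(a) = -21 (Function('h')(a) = Add(Add(2, -22), Mul(Rational(-1, 3), 3)) = Add(-20, -1) = -21)
Mul(Add(Add(Function('h')(5), -2834), 1335), Function('Z')(-4)) = Mul(Add(Add(-21, -2834), 1335), -4) = Mul(Add(-2855, 1335), -4) = Mul(-1520, -4) = 6080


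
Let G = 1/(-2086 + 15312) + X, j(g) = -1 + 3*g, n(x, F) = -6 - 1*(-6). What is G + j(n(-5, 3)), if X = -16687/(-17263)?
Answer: -7600913/228320438 ≈ -0.033291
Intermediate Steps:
n(x, F) = 0 (n(x, F) = -6 + 6 = 0)
X = 16687/17263 (X = -16687*(-1/17263) = 16687/17263 ≈ 0.96663)
G = 220719525/228320438 (G = 1/(-2086 + 15312) + 16687/17263 = 1/13226 + 16687/17263 = 220719525/228320438 ≈ 0.96671)
G + j(n(-5, 3)) = 220719525/228320438 + (-1 + 3*0) = 220719525/228320438 + (-1 + 0) = 220719525/228320438 - 1 = -7600913/228320438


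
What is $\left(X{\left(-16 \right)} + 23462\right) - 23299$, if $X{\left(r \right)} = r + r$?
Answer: $131$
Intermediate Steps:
$X{\left(r \right)} = 2 r$
$\left(X{\left(-16 \right)} + 23462\right) - 23299 = \left(2 \left(-16\right) + 23462\right) - 23299 = \left(-32 + 23462\right) - 23299 = 23430 - 23299 = 131$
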